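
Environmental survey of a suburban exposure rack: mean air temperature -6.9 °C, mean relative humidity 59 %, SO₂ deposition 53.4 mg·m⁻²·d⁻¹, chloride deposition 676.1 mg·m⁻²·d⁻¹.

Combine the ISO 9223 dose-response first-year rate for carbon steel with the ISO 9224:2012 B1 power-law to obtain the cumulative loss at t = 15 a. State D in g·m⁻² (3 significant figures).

carbon steel: temperature factor f = +0.150·(-16.9) = -2.5350
  sulphur-dioxide contribution → 3.613 μm/a
  chloride contribution → 30.83 μm/a
  total first-year rate 34.44 μm/a
ISO 9224: D(t) = r_corr · t^b with b = 0.523 (carbon steel, B1)
  D(15) = 34.44 × 15^0.523 = 34.44 × 4.122 = 142 μm
  Mass loss = 142 μm × 7.85 g/cm³ = 1114 g·m⁻²

D(15) = 1.11e+03 g·m⁻²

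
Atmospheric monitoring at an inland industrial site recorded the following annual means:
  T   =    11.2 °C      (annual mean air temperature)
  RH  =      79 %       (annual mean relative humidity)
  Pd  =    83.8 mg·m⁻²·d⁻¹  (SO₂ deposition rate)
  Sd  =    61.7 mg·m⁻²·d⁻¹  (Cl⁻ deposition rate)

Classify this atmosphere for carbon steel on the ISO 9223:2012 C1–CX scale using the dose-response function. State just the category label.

C5

carbon steel: temperature factor f = -0.054·(1.2) = -0.0648
  Pd branch = 1.77·Pd^0.52·e^(0.02·RH+f) = 80.56 μm/a
  Cl⁻ term: 0.102·61.7^0.62·exp(0.033·79+0.04·11.2) = 27.88
  r_corr = 80.56 + 27.88 = 108.4 μm/a
Category bounds: 80…200 μm/a bracket r_corr ⇒ C5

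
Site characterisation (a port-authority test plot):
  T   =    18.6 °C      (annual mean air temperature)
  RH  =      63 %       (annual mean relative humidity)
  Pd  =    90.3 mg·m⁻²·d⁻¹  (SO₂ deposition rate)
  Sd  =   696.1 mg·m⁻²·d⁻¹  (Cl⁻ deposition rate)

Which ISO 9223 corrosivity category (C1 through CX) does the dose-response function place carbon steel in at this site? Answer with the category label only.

C5

carbon steel: T>10 °C ⇒ hinge -0.054·(18.6−10) = -0.4644
  SO₂ term: 1.77·90.3^0.52·exp(0.02·63-0.4644) = 40.78
  Sd branch = 0.102·Sd^0.62·e^(0.033·RH+0.04·T) = 99.33 μm/a
  sum: 40.78 + 99.33 → r_corr = 140.1 μm/a
Category bounds: 80…200 μm/a bracket r_corr ⇒ C5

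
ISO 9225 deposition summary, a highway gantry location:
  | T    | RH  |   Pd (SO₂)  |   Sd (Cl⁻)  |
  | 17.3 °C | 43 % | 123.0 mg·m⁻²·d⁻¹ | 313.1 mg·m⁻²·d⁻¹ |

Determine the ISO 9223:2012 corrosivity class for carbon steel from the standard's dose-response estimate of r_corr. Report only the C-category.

carbon steel: f(T) = -0.054·(T−10) [T>10 °C] = -0.3942
  sulphur-dioxide contribution → 34.44 μm/a
  chloride contribution → 29.7 μm/a
  total first-year rate 64.13 μm/a
64.1 μm/a falls in (50, 80] for carbon steel → category C4

C4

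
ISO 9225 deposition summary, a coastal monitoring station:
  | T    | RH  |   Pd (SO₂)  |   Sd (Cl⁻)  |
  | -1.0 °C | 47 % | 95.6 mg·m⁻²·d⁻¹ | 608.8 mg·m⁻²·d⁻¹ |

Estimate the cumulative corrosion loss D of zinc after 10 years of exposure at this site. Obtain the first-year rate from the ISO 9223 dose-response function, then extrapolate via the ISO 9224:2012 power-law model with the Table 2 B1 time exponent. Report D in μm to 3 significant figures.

zinc: f(T) = +0.038·(T−10) [T≤10 °C] = -0.4180
  Pd branch = 0.0129·Pd^0.44·e^(0.046·RH+f) = 0.5488 μm/a
  Sd branch = 0.0175·Sd^0.57·e^(0.008·RH+0.085·T) = 0.9048 μm/a
  r_corr = 0.5488 + 0.9048 = 1.454 μm/a
Long-term exponent b (ISO 9224 Table 2, B1) = 0.813
  D(10) = 1.454 × 10^0.813 = 1.454 × 6.501 = 9.45 μm

D(10) = 9.45 μm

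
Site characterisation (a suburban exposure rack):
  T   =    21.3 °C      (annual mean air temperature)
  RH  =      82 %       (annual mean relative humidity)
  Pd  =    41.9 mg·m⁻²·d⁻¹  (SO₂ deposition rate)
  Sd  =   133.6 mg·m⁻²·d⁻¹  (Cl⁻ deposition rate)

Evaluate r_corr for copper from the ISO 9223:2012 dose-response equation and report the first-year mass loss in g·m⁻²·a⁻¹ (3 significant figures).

r_corr = 25.1 g·m⁻²·a⁻¹

copper: temperature factor f = -0.080·(11.3) = -0.9040
  Pd branch = 0.0053·Pd^0.26·e^(0.059·RH+f) = 0.7154 μm/a
  Cl⁻ term: 0.01025·133.6^0.27·exp(0.036·82+0.049·21.3) = 2.089
  r_corr = 0.7154 + 2.089 = 2.805 μm/a
Convert to mass loss: 2.805 μm/a × 8.96 g/cm³ = 25.13 g·m⁻²·a⁻¹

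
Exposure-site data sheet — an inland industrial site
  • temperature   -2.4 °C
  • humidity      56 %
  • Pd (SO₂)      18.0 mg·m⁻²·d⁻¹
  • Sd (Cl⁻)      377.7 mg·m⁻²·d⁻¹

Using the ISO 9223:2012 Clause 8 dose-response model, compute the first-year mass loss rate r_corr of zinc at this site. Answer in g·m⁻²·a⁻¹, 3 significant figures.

zinc: T≤10 °C ⇒ hinge +0.038·(-2.4−10) = -0.4712
  sulphur-dioxide contribution → 0.3776 μm/a
  chloride contribution → 0.6576 μm/a
  total first-year rate 1.035 μm/a
Convert to mass loss: 1.035 μm/a × 7.14 g/cm³ = 7.391 g·m⁻²·a⁻¹

r_corr = 7.39 g·m⁻²·a⁻¹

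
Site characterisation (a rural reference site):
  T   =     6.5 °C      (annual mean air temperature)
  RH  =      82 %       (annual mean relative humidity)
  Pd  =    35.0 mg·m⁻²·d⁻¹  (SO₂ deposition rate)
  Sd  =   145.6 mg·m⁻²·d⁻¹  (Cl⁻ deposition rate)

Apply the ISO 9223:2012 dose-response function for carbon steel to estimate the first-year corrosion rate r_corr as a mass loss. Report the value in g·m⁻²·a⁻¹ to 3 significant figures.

carbon steel: T≤10 °C ⇒ hinge +0.150·(6.5−10) = -0.5250
  SO₂ term: 1.77·35.0^0.52·exp(0.02·82-0.5250) = 34.29
  Cl⁻ term: 0.102·145.6^0.62·exp(0.033·82+0.04·6.5) = 43.44
  sum: 34.29 + 43.44 → r_corr = 77.73 μm/a
Convert to mass loss: 77.73 μm/a × 7.85 g/cm³ = 610.1 g·m⁻²·a⁻¹

r_corr = 610 g·m⁻²·a⁻¹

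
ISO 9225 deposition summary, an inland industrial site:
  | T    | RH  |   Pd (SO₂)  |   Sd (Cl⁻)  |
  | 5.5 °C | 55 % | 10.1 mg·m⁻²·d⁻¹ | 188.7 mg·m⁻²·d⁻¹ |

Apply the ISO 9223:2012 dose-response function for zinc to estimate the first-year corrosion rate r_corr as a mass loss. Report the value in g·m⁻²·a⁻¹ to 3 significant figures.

r_corr = 8.83 g·m⁻²·a⁻¹

zinc: f(T) = +0.038·(T−10) [T≤10 °C] = -0.1710
  sulphur-dioxide contribution → 0.3776 μm/a
  chloride contribution → 0.8597 μm/a
  total first-year rate 1.237 μm/a
Convert to mass loss: 1.237 μm/a × 7.14 g/cm³ = 8.834 g·m⁻²·a⁻¹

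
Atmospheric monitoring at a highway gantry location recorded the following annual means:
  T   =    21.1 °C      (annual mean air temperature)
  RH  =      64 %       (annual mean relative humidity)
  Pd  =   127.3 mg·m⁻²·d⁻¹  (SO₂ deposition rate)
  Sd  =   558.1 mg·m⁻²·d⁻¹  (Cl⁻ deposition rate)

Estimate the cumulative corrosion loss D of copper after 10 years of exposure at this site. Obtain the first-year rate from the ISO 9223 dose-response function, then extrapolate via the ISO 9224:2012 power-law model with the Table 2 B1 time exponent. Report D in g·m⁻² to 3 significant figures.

D(10) = 80.2 g·m⁻²

copper: T>10 °C ⇒ hinge -0.080·(21.1−10) = -0.8880
  Pd branch = 0.0053·Pd^0.26·e^(0.059·RH+f) = 0.3356 μm/a
  Sd branch = 0.01025·Sd^0.27·e^(0.036·RH+0.049·T) = 1.592 μm/a
  sum: 0.3356 + 1.592 → r_corr = 1.928 μm/a
Long-term exponent b (ISO 9224 Table 2, B1) = 0.667
  D(10) = 1.928 × 10^0.667 = 1.928 × 4.645 = 8.954 μm
  Mass loss = 8.954 μm × 8.96 g/cm³ = 80.23 g·m⁻²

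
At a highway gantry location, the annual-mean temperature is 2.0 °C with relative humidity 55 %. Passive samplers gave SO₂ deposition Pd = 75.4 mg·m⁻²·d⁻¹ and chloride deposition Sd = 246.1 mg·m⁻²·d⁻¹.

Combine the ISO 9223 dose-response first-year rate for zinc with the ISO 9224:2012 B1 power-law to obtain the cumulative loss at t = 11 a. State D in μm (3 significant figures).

zinc: temperature factor f = +0.038·(-8.0) = -0.3040
  SO₂ term: 0.0129·75.4^0.44·exp(0.046·55-0.3040) = 0.8005
  Cl⁻ term: 0.0175·246.1^0.57·exp(0.008·55+0.085·2.0) = 0.7428
  r_corr = 0.8005 + 0.7428 = 1.543 μm/a
Long-term exponent b (ISO 9224 Table 2, B1) = 0.813
  D(11) = 1.543 × 11^0.813 = 1.543 × 7.025 = 10.84 μm

D(11) = 10.8 μm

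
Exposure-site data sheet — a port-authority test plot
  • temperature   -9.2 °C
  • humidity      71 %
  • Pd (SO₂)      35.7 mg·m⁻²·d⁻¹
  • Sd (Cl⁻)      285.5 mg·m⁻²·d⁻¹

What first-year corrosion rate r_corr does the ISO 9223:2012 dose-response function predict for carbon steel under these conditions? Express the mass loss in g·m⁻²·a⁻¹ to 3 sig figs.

r_corr = 213 g·m⁻²·a⁻¹

carbon steel: T≤10 °C ⇒ hinge +0.150·(-9.2−10) = -2.8800
  Pd branch = 1.77·Pd^0.52·e^(0.02·RH+f) = 2.638 μm/a
  Cl⁻ term: 0.102·285.5^0.62·exp(0.033·71+0.04·-9.2) = 24.48
  r_corr = 2.638 + 24.48 = 27.12 μm/a
Convert to mass loss: 27.12 μm/a × 7.85 g/cm³ = 212.9 g·m⁻²·a⁻¹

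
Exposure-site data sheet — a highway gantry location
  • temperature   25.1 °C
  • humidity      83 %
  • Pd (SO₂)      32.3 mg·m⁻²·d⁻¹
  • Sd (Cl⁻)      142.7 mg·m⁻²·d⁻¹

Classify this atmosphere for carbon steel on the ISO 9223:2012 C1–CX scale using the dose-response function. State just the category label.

C5

carbon steel: f(T) = -0.054·(T−10) [T>10 °C] = -0.8154
  sulphur-dioxide contribution → 25.09 μm/a
  chloride contribution → 93.31 μm/a
  total first-year rate 118.4 μm/a
ISO 9223 Table 2 (carbon steel): 80 < 118 ≤ 200 μm/a ⇒ C5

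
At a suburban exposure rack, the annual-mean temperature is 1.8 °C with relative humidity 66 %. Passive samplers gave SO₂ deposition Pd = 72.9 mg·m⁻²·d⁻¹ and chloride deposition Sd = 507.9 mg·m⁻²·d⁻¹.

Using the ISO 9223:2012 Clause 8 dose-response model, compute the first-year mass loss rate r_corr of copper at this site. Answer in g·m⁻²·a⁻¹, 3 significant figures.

r_corr = 8.34 g·m⁻²·a⁻¹

copper: T≤10 °C ⇒ hinge +0.126·(1.8−10) = -1.0332
  sulphur-dioxide contribution → 0.2825 μm/a
  chloride contribution → 0.6478 μm/a
  total first-year rate 0.9303 μm/a
Convert to mass loss: 0.9303 μm/a × 8.96 g/cm³ = 8.336 g·m⁻²·a⁻¹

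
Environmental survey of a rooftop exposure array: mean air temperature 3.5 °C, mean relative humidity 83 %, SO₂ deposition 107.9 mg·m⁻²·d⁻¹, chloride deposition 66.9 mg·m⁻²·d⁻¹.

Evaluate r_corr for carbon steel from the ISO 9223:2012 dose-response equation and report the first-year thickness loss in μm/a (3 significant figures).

r_corr = 64.6 μm/a

carbon steel: temperature factor f = +0.150·(-6.5) = -0.9750
  SO₂ term: 1.77·107.9^0.52·exp(0.02·83-0.9750) = 40.05
  Sd branch = 0.102·Sd^0.62·e^(0.033·RH+0.04·T) = 24.59 μm/a
  sum: 40.05 + 24.59 → r_corr = 64.64 μm/a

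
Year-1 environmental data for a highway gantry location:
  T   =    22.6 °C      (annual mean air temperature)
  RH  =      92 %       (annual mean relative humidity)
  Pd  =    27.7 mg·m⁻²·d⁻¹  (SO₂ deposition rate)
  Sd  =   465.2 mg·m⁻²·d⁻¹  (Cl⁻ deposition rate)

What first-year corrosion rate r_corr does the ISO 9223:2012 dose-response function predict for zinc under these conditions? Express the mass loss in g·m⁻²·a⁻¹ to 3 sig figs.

r_corr = 70.2 g·m⁻²·a⁻¹

zinc: f(T) = -0.071·(T−10) [T>10 °C] = -0.8946
  Pd branch = 0.0129·Pd^0.44·e^(0.046·RH+f) = 1.566 μm/a
  Cl⁻ term: 0.0175·465.2^0.57·exp(0.008·92+0.085·22.6) = 8.27
  sum: 1.566 + 8.27 → r_corr = 9.836 μm/a
Convert to mass loss: 9.836 μm/a × 7.14 g/cm³ = 70.23 g·m⁻²·a⁻¹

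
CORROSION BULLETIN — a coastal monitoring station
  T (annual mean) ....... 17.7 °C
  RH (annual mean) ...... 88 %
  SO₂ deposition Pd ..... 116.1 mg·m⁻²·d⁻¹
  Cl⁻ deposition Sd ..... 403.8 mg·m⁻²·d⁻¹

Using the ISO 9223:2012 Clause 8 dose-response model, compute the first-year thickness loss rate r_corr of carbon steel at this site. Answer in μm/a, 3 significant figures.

r_corr = 236 μm/a

carbon steel: temperature factor f = -0.054·(7.7) = -0.4158
  SO₂ term: 1.77·116.1^0.52·exp(0.02·88-0.4158) = 80.44
  Sd branch = 0.102·Sd^0.62·e^(0.033·RH+0.04·T) = 156 μm/a
  sum: 80.44 + 156 → r_corr = 236.4 μm/a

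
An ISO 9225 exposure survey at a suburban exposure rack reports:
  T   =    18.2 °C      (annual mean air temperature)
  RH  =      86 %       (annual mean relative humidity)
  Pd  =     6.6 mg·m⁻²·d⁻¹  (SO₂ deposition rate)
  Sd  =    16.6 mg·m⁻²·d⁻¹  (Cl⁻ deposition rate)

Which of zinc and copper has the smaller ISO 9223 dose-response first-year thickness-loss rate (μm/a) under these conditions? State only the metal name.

zinc: T>10 °C ⇒ hinge -0.071·(18.2−10) = -0.5822
  SO₂ term: 0.0129·6.6^0.44·exp(0.046·86-0.5822) = 0.8638
  Cl⁻ term: 0.0175·16.6^0.57·exp(0.008·86+0.085·18.2) = 0.8112
  sum: 0.8638 + 0.8112 → r_corr = 1.675 μm/a
copper: T>10 °C ⇒ hinge -0.080·(18.2−10) = -0.6560
  SO₂ term: 0.0053·6.6^0.26·exp(0.059·86-0.6560) = 0.7179
  Cl⁻ term: 0.01025·16.6^0.27·exp(0.036·86+0.049·18.2) = 1.18
  r_corr = 0.7179 + 1.18 = 1.898 μm/a
Ordering by μm/a: copper (1.9) > zinc (1.68)

zinc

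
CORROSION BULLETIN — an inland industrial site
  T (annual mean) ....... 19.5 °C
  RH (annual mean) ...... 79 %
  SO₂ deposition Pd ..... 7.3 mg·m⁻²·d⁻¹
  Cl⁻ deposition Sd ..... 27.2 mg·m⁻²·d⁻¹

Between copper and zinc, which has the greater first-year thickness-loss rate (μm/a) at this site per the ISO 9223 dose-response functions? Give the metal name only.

zinc

copper: f(T) = -0.080·(T−10) [T>10 °C] = -0.7600
  Pd branch = 0.0053·Pd^0.26·e^(0.059·RH+f) = 0.4395 μm/a
  Cl⁻ term: 0.01025·27.2^0.27·exp(0.036·79+0.049·19.5) = 1.117
  sum: 0.4395 + 1.117 → r_corr = 1.557 μm/a
zinc: temperature factor f = -0.071·(9.5) = -0.6745
  SO₂ term: 0.0129·7.3^0.44·exp(0.046·79-0.6745) = 0.5967
  Sd branch = 0.0175·Sd^0.57·e^(0.008·RH+0.085·T) = 1.135 μm/a
  sum: 0.5967 + 1.135 → r_corr = 1.732 μm/a
Ordering by μm/a: zinc (1.73) > copper (1.56)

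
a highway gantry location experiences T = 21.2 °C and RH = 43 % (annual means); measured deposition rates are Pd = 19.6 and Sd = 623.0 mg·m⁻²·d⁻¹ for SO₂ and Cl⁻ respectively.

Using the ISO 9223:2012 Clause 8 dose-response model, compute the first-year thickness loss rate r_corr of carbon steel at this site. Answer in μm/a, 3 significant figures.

r_corr = 63.9 μm/a

carbon steel: f(T) = -0.054·(T−10) [T>10 °C] = -0.6048
  SO₂ term: 1.77·19.6^0.52·exp(0.02·43-0.6048) = 10.73
  Cl⁻ term: 0.102·623.0^0.62·exp(0.033·43+0.04·21.2) = 53.18
  r_corr = 10.73 + 53.18 = 63.91 μm/a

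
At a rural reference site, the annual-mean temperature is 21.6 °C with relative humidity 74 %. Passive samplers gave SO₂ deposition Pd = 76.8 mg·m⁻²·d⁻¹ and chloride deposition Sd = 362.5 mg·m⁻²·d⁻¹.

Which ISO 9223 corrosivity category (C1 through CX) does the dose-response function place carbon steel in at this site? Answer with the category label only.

C5

carbon steel: f(T) = -0.054·(T−10) [T>10 °C] = -0.6264
  SO₂ term: 1.77·76.8^0.52·exp(0.02·74-0.6264) = 39.73
  Sd branch = 0.102·Sd^0.62·e^(0.033·RH+0.04·T) = 107.4 μm/a
  sum: 39.73 + 107.4 → r_corr = 147.2 μm/a
147 μm/a falls in (80, 200] for carbon steel → category C5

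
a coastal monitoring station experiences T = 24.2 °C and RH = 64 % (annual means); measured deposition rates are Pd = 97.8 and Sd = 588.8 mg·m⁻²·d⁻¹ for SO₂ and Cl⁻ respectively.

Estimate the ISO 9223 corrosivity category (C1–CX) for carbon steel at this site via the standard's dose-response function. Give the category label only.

carbon steel: temperature factor f = -0.054·(14.2) = -0.7668
  Pd branch = 1.77·Pd^0.52·e^(0.02·RH+f) = 32.05 μm/a
  Sd branch = 0.102·Sd^0.62·e^(0.033·RH+0.04·T) = 115.8 μm/a
  r_corr = 32.05 + 115.8 = 147.8 μm/a
ISO 9223 Table 2 (carbon steel): 80 < 148 ≤ 200 μm/a ⇒ C5

C5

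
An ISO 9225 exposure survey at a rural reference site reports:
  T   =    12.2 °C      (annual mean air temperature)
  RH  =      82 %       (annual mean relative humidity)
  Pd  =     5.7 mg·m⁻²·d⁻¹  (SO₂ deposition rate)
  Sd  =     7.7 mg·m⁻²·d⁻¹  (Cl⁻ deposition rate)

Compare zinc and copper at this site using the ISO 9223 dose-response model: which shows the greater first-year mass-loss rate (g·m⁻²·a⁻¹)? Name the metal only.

zinc: f(T) = -0.071·(T−10) [T>10 °C] = -0.1562
  SO₂ term: 0.0129·5.7^0.44·exp(0.046·82-0.1562) = 1.032
  Sd branch = 0.0175·Sd^0.57·e^(0.008·RH+0.085·T) = 0.3045 μm/a
  r_corr = 1.032 + 0.3045 = 1.336 μm/a
  mass loss = 1.336 μm/a × 7.14 g/cm³ = 9.54 g·m⁻²·a⁻¹
copper: temperature factor f = -0.080·(2.2) = -0.1760
  Pd branch = 0.0053·Pd^0.26·e^(0.059·RH+f) = 0.882 μm/a
  Sd branch = 0.01025·Sd^0.27·e^(0.036·RH+0.049·T) = 0.6191 μm/a
  sum: 0.882 + 0.6191 → r_corr = 1.501 μm/a
  mass loss = 1.501 μm/a × 8.96 g/cm³ = 13.45 g·m⁻²·a⁻¹
Ordering by g·m⁻²·a⁻¹: copper (13.4) > zinc (9.54)

copper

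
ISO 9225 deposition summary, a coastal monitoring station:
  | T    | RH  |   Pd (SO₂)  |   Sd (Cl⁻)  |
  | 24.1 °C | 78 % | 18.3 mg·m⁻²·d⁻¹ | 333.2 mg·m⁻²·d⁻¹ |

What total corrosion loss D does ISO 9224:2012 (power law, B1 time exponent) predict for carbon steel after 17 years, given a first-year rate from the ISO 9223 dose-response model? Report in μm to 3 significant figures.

D(17) = 644 μm

carbon steel: temperature factor f = -0.054·(14.1) = -0.7614
  Pd branch = 1.77·Pd^0.52·e^(0.02·RH+f) = 17.84 μm/a
  Cl⁻ term: 0.102·333.2^0.62·exp(0.033·78+0.04·24.1) = 128.6
  r_corr = 17.84 + 128.6 = 146.4 μm/a
Long-term exponent b (ISO 9224 Table 2, B1) = 0.523
  D(17) = 146.4 × 17^0.523 = 146.4 × 4.401 = 644.4 μm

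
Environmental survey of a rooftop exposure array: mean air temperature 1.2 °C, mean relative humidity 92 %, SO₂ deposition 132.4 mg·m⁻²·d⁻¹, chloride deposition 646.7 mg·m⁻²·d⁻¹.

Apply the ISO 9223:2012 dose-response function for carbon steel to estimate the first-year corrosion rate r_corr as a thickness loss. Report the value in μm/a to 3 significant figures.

r_corr = 161 μm/a

carbon steel: T≤10 °C ⇒ hinge +0.150·(1.2−10) = -1.3200
  Pd branch = 1.77·Pd^0.52·e^(0.02·RH+f) = 37.77 μm/a
  Cl⁻ term: 0.102·646.7^0.62·exp(0.033·92+0.04·1.2) = 123.2
  r_corr = 37.77 + 123.2 = 161 μm/a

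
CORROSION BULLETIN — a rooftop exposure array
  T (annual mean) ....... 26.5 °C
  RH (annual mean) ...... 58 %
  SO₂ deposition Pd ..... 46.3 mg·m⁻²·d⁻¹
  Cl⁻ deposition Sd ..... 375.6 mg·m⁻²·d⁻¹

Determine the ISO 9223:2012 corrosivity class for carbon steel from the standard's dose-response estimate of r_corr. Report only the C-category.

C5

carbon steel: f(T) = -0.054·(T−10) [T>10 °C] = -0.8910
  Pd branch = 1.77·Pd^0.52·e^(0.02·RH+f) = 17.02 μm/a
  Sd branch = 0.102·Sd^0.62·e^(0.033·RH+0.04·T) = 78.8 μm/a
  sum: 17.02 + 78.8 → r_corr = 95.82 μm/a
ISO 9223 Table 2 (carbon steel): 80 < 95.8 ≤ 200 μm/a ⇒ C5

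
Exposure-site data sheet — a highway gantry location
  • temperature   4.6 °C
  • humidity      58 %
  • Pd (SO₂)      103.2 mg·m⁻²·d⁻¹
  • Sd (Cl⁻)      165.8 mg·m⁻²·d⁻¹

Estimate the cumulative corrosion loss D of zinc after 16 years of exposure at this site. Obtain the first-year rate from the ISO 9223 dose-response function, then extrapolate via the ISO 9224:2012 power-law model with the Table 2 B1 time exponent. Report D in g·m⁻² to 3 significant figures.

zinc: f(T) = +0.038·(T−10) [T≤10 °C] = -0.2052
  sulphur-dioxide contribution → 1.165 μm/a
  chloride contribution → 0.7577 μm/a
  total first-year rate 1.922 μm/a
ISO 9224: D(t) = r_corr · t^b with b = 0.813 (zinc, B1)
  D(16) = 1.922 × 16^0.813 = 1.922 × 9.527 = 18.31 μm
  Mass loss = 18.31 μm × 7.14 g/cm³ = 130.8 g·m⁻²

D(16) = 131 g·m⁻²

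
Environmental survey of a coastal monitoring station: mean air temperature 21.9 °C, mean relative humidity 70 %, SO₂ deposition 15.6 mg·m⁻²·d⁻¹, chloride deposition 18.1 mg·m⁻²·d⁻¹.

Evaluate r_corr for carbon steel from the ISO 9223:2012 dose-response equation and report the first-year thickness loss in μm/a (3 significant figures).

carbon steel: temperature factor f = -0.054·(11.9) = -0.6426
  sulphur-dioxide contribution → 15.75 μm/a
  chloride contribution → 14.86 μm/a
  ⇒ r_corr(carbon steel) = 30.61 μm/a

r_corr = 30.6 μm/a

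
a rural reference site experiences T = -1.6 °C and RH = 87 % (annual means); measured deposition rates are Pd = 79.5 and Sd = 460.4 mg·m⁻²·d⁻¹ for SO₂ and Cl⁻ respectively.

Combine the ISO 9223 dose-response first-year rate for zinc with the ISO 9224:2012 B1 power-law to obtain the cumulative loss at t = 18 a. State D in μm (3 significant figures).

zinc: T≤10 °C ⇒ hinge +0.038·(-1.6−10) = -0.4408
  Pd branch = 0.0129·Pd^0.44·e^(0.046·RH+f) = 3.114 μm/a
  Sd branch = 0.0175·Sd^0.57·e^(0.008·RH+0.085·T) = 1.01 μm/a
  r_corr = 3.114 + 1.01 = 4.124 μm/a
Power-law: D(18) = r_corr · 18^0.813
  D(18) = 4.124 × 18^0.813 = 4.124 × 10.48 = 43.24 μm

D(18) = 43.2 μm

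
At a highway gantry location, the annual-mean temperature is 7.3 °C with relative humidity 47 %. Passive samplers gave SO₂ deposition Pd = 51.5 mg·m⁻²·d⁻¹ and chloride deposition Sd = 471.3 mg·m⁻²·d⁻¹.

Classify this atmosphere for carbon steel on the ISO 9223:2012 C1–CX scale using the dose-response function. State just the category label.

carbon steel: f(T) = +0.150·(T−10) [T≤10 °C] = -0.4050
  Pd branch = 1.77·Pd^0.52·e^(0.02·RH+f) = 23.47 μm/a
  Sd branch = 0.102·Sd^0.62·e^(0.033·RH+0.04·T) = 29.27 μm/a
  sum: 23.47 + 29.27 → r_corr = 52.74 μm/a
52.7 μm/a falls in (50, 80] for carbon steel → category C4

C4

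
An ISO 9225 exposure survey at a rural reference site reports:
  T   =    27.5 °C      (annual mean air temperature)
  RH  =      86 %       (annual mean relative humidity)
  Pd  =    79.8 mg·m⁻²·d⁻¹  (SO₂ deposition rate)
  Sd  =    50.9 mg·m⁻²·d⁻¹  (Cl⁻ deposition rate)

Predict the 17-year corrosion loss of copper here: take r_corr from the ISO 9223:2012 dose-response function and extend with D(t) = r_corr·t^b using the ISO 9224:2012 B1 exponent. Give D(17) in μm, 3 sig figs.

copper: temperature factor f = -0.080·(17.5) = -1.4000
  sulphur-dioxide contribution → 0.6522 μm/a
  chloride contribution → 2.52 μm/a
  total first-year rate 3.172 μm/a
Long-term exponent b (ISO 9224 Table 2, B1) = 0.667
  D(17) = 3.172 × 17^0.667 = 3.172 × 6.618 = 20.99 μm

D(17) = 21.0 μm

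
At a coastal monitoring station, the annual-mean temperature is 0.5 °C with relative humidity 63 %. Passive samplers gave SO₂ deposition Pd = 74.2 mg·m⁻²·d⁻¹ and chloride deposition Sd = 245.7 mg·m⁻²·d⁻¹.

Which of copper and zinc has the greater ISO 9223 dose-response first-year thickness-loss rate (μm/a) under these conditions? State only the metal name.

copper: f(T) = +0.126·(T−10) [T≤10 °C] = -1.1970
  sulphur-dioxide contribution → 0.2018 μm/a
  chloride contribution → 0.4485 μm/a
  total first-year rate 0.6503 μm/a
zinc: f(T) = +0.038·(T−10) [T≤10 °C] = -0.3610
  sulphur-dioxide contribution → 1.085 μm/a
  chloride contribution → 0.6965 μm/a
  ⇒ r_corr(zinc) = 1.781 μm/a
Ordering by μm/a: zinc (1.78) > copper (0.65)

zinc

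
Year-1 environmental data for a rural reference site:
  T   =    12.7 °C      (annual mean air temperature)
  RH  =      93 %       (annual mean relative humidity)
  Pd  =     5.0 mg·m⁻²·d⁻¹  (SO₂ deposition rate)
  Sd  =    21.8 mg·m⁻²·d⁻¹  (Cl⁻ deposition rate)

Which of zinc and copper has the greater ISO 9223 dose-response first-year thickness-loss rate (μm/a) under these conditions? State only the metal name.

copper

zinc: temperature factor f = -0.071·(2.7) = -0.1917
  SO₂ term: 0.0129·5.0^0.44·exp(0.046·93-0.1917) = 1.559
  Sd branch = 0.0175·Sd^0.57·e^(0.008·RH+0.085·T) = 0.6279 μm/a
  r_corr = 1.559 + 0.6279 = 2.187 μm/a
copper: temperature factor f = -0.080·(2.7) = -0.2160
  Pd branch = 0.0053·Pd^0.26·e^(0.059·RH+f) = 1.567 μm/a
  Cl⁻ term: 0.01025·21.8^0.27·exp(0.036·93+0.049·12.7) = 1.248
  r_corr = 1.567 + 1.248 = 2.816 μm/a
Ordering by μm/a: copper (2.82) > zinc (2.19)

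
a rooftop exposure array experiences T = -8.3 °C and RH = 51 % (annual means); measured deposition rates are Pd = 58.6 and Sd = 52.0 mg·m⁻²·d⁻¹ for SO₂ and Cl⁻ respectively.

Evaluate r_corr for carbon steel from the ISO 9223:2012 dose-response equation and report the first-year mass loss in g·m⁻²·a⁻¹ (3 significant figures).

carbon steel: T≤10 °C ⇒ hinge +0.150·(-8.3−10) = -2.7450
  Pd branch = 1.77·Pd^0.52·e^(0.02·RH+f) = 2.619 μm/a
  Sd branch = 0.102·Sd^0.62·e^(0.033·RH+0.04·T) = 4.563 μm/a
  r_corr = 2.619 + 4.563 = 7.182 μm/a
Convert to mass loss: 7.182 μm/a × 7.85 g/cm³ = 56.38 g·m⁻²·a⁻¹

r_corr = 56.4 g·m⁻²·a⁻¹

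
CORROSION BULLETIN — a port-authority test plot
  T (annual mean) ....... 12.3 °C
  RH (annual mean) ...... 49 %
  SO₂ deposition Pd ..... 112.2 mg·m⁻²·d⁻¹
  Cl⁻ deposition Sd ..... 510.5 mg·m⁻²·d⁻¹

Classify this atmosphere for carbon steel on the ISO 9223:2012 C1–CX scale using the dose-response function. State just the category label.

carbon steel: f(T) = -0.054·(T−10) [T>10 °C] = -0.1242
  SO₂ term: 1.77·112.2^0.52·exp(0.02·49-0.1242) = 48.49
  Sd branch = 0.102·Sd^0.62·e^(0.033·RH+0.04·T) = 40.13 μm/a
  r_corr = 48.49 + 40.13 = 88.62 μm/a
88.6 μm/a falls in (80, 200] for carbon steel → category C5

C5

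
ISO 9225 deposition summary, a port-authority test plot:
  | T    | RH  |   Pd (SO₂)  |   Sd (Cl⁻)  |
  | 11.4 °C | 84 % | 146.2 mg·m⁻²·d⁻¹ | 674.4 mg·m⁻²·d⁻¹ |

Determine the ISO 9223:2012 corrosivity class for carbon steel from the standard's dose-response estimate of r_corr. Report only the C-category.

carbon steel: f(T) = -0.054·(T−10) [T>10 °C] = -0.0756
  SO₂ term: 1.77·146.2^0.52·exp(0.02·84-0.0756) = 117.6
  Cl⁻ term: 0.102·674.4^0.62·exp(0.033·84+0.04·11.4) = 146
  r_corr = 117.6 + 146 = 263.7 μm/a
264 μm/a falls in (200, 700] for carbon steel → category CX

CX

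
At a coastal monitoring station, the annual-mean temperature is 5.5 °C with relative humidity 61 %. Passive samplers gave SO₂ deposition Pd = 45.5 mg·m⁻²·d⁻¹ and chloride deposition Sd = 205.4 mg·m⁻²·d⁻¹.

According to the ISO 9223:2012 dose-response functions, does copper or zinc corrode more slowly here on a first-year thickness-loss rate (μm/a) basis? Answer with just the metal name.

copper

copper: T≤10 °C ⇒ hinge +0.126·(5.5−10) = -0.5670
  SO₂ term: 0.0053·45.5^0.26·exp(0.059·61-0.5670) = 0.2966
  Cl⁻ term: 0.01025·205.4^0.27·exp(0.036·61+0.049·5.5) = 0.508
  sum: 0.2966 + 0.508 → r_corr = 0.8046 μm/a
zinc: f(T) = +0.038·(T−10) [T≤10 °C] = -0.1710
  SO₂ term: 0.0129·45.5^0.44·exp(0.046·61-0.1710) = 0.9649
  Sd branch = 0.0175·Sd^0.57·e^(0.008·RH+0.085·T) = 0.9466 μm/a
  sum: 0.9649 + 0.9466 → r_corr = 1.912 μm/a
Ordering by μm/a: zinc (1.91) > copper (0.805)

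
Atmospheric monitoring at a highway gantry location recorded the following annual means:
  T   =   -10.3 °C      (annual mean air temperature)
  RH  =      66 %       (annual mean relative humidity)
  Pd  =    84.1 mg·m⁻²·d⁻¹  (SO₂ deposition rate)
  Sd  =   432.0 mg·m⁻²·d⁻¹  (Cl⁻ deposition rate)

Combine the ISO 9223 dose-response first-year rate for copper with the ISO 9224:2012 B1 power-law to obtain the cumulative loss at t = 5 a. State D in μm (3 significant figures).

D(5) = 1.19 μm

copper: T≤10 °C ⇒ hinge +0.126·(-10.3−10) = -2.5578
  sulphur-dioxide contribution → 0.06383 μm/a
  chloride contribution → 0.3428 μm/a
  total first-year rate 0.4066 μm/a
Power-law: D(5) = r_corr · 5^0.667
  D(5) = 0.4066 × 5^0.667 = 0.4066 × 2.926 = 1.19 μm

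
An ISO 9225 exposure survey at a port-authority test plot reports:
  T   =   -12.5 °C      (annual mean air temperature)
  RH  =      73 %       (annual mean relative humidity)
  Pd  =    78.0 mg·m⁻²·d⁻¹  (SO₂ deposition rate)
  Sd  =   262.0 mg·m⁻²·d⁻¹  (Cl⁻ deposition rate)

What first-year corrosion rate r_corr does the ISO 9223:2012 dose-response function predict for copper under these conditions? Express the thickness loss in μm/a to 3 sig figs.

r_corr = 0.418 μm/a

copper: f(T) = +0.126·(T−10) [T≤10 °C] = -2.8350
  SO₂ term: 0.0053·78.0^0.26·exp(0.059·73-2.8350) = 0.0717
  Sd branch = 0.01025·Sd^0.27·e^(0.036·RH+0.049·T) = 0.3459 μm/a
  sum: 0.0717 + 0.3459 → r_corr = 0.4176 μm/a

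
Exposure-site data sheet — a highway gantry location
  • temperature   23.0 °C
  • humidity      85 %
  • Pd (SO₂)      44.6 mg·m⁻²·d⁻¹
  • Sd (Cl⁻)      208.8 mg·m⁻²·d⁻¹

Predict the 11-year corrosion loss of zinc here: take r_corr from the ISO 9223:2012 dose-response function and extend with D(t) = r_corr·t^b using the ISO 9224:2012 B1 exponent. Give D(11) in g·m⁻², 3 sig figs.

zinc: temperature factor f = -0.071·(13.0) = -0.9230
  SO₂ term: 0.0129·44.6^0.44·exp(0.046·85-0.9230) = 1.36
  Sd branch = 0.0175·Sd^0.57·e^(0.008·RH+0.085·T) = 5.124 μm/a
  sum: 1.36 + 5.124 → r_corr = 6.484 μm/a
Long-term exponent b (ISO 9224 Table 2, B1) = 0.813
  D(11) = 6.484 × 11^0.813 = 6.484 × 7.025 = 45.55 μm
  Mass loss = 45.55 μm × 7.14 g/cm³ = 325.3 g·m⁻²

D(11) = 325 g·m⁻²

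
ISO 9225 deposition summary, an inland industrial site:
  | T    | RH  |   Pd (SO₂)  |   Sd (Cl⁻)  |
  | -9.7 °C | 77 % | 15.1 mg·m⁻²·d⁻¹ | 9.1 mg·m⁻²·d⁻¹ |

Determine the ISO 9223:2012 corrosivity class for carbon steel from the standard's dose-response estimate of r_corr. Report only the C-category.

carbon steel: temperature factor f = +0.150·(-19.7) = -2.9550
  Pd branch = 1.77·Pd^0.52·e^(0.02·RH+f) = 1.764 μm/a
  Cl⁻ term: 0.102·9.1^0.62·exp(0.033·77+0.04·-9.7) = 3.453
  r_corr = 1.764 + 3.453 = 5.217 μm/a
Category bounds: 1.3…25 μm/a bracket r_corr ⇒ C2

C2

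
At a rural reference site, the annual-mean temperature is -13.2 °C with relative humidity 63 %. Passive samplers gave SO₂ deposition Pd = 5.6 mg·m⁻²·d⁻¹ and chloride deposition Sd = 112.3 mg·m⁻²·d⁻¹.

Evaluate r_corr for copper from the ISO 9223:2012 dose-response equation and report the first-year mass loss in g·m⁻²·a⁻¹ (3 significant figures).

r_corr = 1.83 g·m⁻²·a⁻¹

copper: f(T) = +0.126·(T−10) [T≤10 °C] = -2.9232
  SO₂ term: 0.0053·5.6^0.26·exp(0.059·63-2.9232) = 0.01835
  Cl⁻ term: 0.01025·112.3^0.27·exp(0.036·63+0.049·-13.2) = 0.1855
  r_corr = 0.01835 + 0.1855 = 0.2039 μm/a
Convert to mass loss: 0.2039 μm/a × 8.96 g/cm³ = 1.827 g·m⁻²·a⁻¹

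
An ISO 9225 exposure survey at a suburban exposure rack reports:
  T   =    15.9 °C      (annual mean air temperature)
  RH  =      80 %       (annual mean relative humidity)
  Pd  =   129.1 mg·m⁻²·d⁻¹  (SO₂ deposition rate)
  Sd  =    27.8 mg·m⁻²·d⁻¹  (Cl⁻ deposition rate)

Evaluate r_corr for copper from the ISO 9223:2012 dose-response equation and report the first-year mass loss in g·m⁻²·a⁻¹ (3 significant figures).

r_corr = 20.5 g·m⁻²·a⁻¹

copper: T>10 °C ⇒ hinge -0.080·(15.9−10) = -0.4720
  Pd branch = 0.0053·Pd^0.26·e^(0.059·RH+f) = 1.312 μm/a
  Sd branch = 0.01025·Sd^0.27·e^(0.036·RH+0.049·T) = 0.9767 μm/a
  r_corr = 1.312 + 0.9767 = 2.289 μm/a
Convert to mass loss: 2.289 μm/a × 8.96 g/cm³ = 20.51 g·m⁻²·a⁻¹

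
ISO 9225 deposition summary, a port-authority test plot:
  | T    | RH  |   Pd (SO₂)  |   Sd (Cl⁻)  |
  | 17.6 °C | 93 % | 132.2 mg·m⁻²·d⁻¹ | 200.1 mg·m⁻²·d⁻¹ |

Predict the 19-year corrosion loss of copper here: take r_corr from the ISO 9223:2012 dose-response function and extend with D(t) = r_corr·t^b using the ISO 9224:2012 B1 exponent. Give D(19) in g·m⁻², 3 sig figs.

D(19) = 343 g·m⁻²

copper: T>10 °C ⇒ hinge -0.080·(17.6−10) = -0.6080
  SO₂ term: 0.0053·132.2^0.26·exp(0.059·93-0.6080) = 2.482
  Cl⁻ term: 0.01025·200.1^0.27·exp(0.036·93+0.049·17.6) = 2.888
  r_corr = 2.482 + 2.888 = 5.37 μm/a
ISO 9224: D(t) = r_corr · t^b with b = 0.667 (copper, B1)
  D(19) = 5.37 × 19^0.667 = 5.37 × 7.127 = 38.27 μm
  Mass loss = 38.27 μm × 8.96 g/cm³ = 342.9 g·m⁻²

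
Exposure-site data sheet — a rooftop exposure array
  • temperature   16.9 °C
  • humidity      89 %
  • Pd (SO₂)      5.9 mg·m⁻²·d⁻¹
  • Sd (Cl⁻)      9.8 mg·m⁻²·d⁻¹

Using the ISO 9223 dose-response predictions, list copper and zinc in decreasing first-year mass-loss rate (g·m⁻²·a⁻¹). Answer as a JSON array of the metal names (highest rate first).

copper: temperature factor f = -0.080·(6.9) = -0.5520
  Pd branch = 0.0053·Pd^0.26·e^(0.059·RH+f) = 0.9235 μm/a
  Cl⁻ term: 0.01025·9.8^0.27·exp(0.036·89+0.049·16.9) = 1.07
  r_corr = 0.9235 + 1.07 = 1.994 μm/a
  mass loss = 1.994 μm/a × 8.96 g/cm³ = 17.86 g·m⁻²·a⁻¹
zinc: f(T) = -0.071·(T−10) [T>10 °C] = -0.4899
  SO₂ term: 0.0129·5.9^0.44·exp(0.046·89-0.4899) = 1.035
  Cl⁻ term: 0.0175·9.8^0.57·exp(0.008·89+0.085·16.9) = 0.551
  r_corr = 1.035 + 0.551 = 1.586 μm/a
  mass loss = 1.586 μm/a × 7.14 g/cm³ = 11.32 g·m⁻²·a⁻¹
Ordering by g·m⁻²·a⁻¹: copper (17.9) > zinc (11.3)

["copper", "zinc"]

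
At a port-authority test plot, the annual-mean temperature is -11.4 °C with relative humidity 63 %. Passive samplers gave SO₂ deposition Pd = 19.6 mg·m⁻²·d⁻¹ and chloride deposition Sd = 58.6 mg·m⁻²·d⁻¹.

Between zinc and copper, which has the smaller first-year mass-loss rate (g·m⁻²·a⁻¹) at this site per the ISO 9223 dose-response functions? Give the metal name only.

zinc: T≤10 °C ⇒ hinge +0.038·(-11.4−10) = -0.8132
  SO₂ term: 0.0129·19.6^0.44·exp(0.046·63-0.8132) = 0.3842
  Sd branch = 0.0175·Sd^0.57·e^(0.008·RH+0.085·T) = 0.1119 μm/a
  sum: 0.3842 + 0.1119 → r_corr = 0.4961 μm/a
  mass loss = 0.4961 μm/a × 7.14 g/cm³ = 3.542 g·m⁻²·a⁻¹
copper: T≤10 °C ⇒ hinge +0.126·(-11.4−10) = -2.6964
  Pd branch = 0.0053·Pd^0.26·e^(0.059·RH+f) = 0.03188 μm/a
  Sd branch = 0.01025·Sd^0.27·e^(0.036·RH+0.049·T) = 0.17 μm/a
  sum: 0.03188 + 0.17 → r_corr = 0.2019 μm/a
  mass loss = 0.2019 μm/a × 8.96 g/cm³ = 1.809 g·m⁻²·a⁻¹
Ordering by g·m⁻²·a⁻¹: zinc (3.54) > copper (1.81)

copper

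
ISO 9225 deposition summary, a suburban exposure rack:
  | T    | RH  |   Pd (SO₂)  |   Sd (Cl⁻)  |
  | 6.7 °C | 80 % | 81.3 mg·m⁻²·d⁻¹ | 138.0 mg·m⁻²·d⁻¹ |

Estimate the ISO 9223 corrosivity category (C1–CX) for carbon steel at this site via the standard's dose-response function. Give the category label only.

carbon steel: temperature factor f = +0.150·(-3.3) = -0.4950
  Pd branch = 1.77·Pd^0.52·e^(0.02·RH+f) = 52.62 μm/a
  Sd branch = 0.102·Sd^0.62·e^(0.033·RH+0.04·T) = 39.65 μm/a
  sum: 52.62 + 39.65 → r_corr = 92.27 μm/a
Category bounds: 80…200 μm/a bracket r_corr ⇒ C5

C5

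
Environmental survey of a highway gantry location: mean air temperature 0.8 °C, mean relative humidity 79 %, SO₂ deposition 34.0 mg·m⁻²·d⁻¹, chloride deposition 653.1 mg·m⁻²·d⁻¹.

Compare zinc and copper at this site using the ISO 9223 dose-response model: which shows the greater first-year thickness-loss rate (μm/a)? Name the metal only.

zinc

zinc: f(T) = +0.038·(T−10) [T≤10 °C] = -0.3496
  sulphur-dioxide contribution → 1.625 μm/a
  chloride contribution → 1.418 μm/a
  total first-year rate 3.043 μm/a
copper: T≤10 °C ⇒ hinge +0.126·(0.8−10) = -1.1592
  sulphur-dioxide contribution → 0.4398 μm/a
  chloride contribution → 1.054 μm/a
  ⇒ r_corr(copper) = 1.494 μm/a
Ordering by μm/a: zinc (3.04) > copper (1.49)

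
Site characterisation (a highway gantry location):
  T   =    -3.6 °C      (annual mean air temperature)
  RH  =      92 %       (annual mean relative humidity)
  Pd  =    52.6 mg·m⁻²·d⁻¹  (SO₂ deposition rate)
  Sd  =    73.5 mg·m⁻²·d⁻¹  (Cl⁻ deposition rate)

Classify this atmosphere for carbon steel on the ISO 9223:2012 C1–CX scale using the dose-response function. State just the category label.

carbon steel: T≤10 °C ⇒ hinge +0.150·(-3.6−10) = -2.0400
  Pd branch = 1.77·Pd^0.52·e^(0.02·RH+f) = 11.38 μm/a
  Sd branch = 0.102·Sd^0.62·e^(0.033·RH+0.04·T) = 26.4 μm/a
  sum: 11.38 + 26.4 → r_corr = 37.78 μm/a
37.8 μm/a falls in (25, 50] for carbon steel → category C3

C3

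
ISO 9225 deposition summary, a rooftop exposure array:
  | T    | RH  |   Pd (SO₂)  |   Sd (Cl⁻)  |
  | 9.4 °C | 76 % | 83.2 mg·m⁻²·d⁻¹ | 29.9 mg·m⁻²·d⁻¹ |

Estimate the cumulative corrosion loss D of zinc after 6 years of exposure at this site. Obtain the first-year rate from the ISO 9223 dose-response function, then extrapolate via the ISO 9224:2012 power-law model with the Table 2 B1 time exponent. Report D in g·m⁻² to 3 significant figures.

zinc: T≤10 °C ⇒ hinge +0.038·(9.4−10) = -0.0228
  SO₂ term: 0.0129·83.2^0.44·exp(0.046·76-0.0228) = 2.91
  Cl⁻ term: 0.0175·29.9^0.57·exp(0.008·76+0.085·9.4) = 0.4957
  r_corr = 2.91 + 0.4957 = 3.405 μm/a
ISO 9224: D(t) = r_corr · t^b with b = 0.813 (zinc, B1)
  D(6) = 3.405 × 6^0.813 = 3.405 × 4.292 = 14.61 μm
  Mass loss = 14.61 μm × 7.14 g/cm³ = 104.4 g·m⁻²

D(6) = 104 g·m⁻²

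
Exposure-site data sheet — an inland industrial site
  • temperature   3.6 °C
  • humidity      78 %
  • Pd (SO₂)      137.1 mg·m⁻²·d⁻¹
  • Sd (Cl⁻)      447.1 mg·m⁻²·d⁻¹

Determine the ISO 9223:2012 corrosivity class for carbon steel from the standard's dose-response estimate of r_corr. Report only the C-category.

C5

carbon steel: f(T) = +0.150·(T−10) [T≤10 °C] = -0.9600
  sulphur-dioxide contribution → 41.67 μm/a
  chloride contribution → 67.96 μm/a
  ⇒ r_corr(carbon steel) = 109.6 μm/a
110 μm/a falls in (80, 200] for carbon steel → category C5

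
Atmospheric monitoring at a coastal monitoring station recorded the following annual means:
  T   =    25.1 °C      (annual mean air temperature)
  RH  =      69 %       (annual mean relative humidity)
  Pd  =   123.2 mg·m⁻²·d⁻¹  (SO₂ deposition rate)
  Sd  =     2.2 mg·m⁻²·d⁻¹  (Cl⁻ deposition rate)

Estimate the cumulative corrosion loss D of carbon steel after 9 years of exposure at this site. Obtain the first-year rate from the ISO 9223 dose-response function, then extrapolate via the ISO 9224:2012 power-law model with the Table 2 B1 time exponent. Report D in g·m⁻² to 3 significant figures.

D(9) = 1.05e+03 g·m⁻²

carbon steel: temperature factor f = -0.054·(15.1) = -0.8154
  SO₂ term: 1.77·123.2^0.52·exp(0.02·69-0.8154) = 38.04
  Cl⁻ term: 0.102·2.2^0.62·exp(0.033·69+0.04·25.1) = 4.424
  sum: 38.04 + 4.424 → r_corr = 42.47 μm/a
ISO 9224: D(t) = r_corr · t^b with b = 0.523 (carbon steel, B1)
  D(9) = 42.47 × 9^0.523 = 42.47 × 3.156 = 134 μm
  Mass loss = 134 μm × 7.85 g/cm³ = 1052 g·m⁻²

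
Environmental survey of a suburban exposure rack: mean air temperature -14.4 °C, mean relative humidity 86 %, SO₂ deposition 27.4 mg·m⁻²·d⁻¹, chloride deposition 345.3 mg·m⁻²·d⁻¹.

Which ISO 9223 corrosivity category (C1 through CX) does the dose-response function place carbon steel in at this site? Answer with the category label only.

C3

carbon steel: temperature factor f = +0.150·(-24.4) = -3.6600
  Pd branch = 1.77·Pd^0.52·e^(0.02·RH+f) = 1.423 μm/a
  Cl⁻ term: 0.102·345.3^0.62·exp(0.033·86+0.04·-14.4) = 36.7
  r_corr = 1.423 + 36.7 = 38.12 μm/a
38.1 μm/a falls in (25, 50] for carbon steel → category C3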